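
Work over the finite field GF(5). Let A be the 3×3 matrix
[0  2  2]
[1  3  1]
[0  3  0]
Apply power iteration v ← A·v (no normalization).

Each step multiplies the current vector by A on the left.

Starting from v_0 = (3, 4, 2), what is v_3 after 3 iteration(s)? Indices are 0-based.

v_3 = (2, 4, 0)

v_0 = (3, 4, 2).
v_1 = A·v_0 = (2, 2, 2).
v_2 = A·v_1 = (3, 0, 1).
v_3 = A·v_2 = (2, 4, 0).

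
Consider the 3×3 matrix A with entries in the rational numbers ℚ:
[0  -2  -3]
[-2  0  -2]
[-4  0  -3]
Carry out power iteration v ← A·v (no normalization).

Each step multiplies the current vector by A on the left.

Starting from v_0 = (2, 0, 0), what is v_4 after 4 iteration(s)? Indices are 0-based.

v_4 = (824, 608, 1016)

v_0 = (2, 0, 0).
v_1 = A·v_0 = (0, -4, -8).
v_2 = A·v_1 = (32, 16, 24).
v_3 = A·v_2 = (-104, -112, -200).
v_4 = A·v_3 = (824, 608, 1016).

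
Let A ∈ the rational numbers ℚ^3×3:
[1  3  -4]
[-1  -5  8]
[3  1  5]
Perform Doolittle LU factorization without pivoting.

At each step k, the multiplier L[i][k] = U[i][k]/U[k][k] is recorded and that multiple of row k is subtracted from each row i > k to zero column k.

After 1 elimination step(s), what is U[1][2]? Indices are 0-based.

U[1][2] = 4

Step 1: pivot at (0,0) is 1.
  row1 ← row1 − (-1)·row0  ⇒  L[1][0]=-1, U row1=(0, -2, 4)
  row2 ← row2 − (3)·row0  ⇒  L[2][0]=3, U row2=(0, -8, 17)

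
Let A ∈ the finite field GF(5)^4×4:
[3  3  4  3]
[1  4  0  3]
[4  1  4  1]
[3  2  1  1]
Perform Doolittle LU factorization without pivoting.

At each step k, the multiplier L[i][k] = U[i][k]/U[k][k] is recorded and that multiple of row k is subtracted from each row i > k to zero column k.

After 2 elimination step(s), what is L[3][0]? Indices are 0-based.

L[3][0] = 1

Step 1: pivot at (0,0) is 3.
  row1 ← row1 − (2)·row0  ⇒  L[1][0]=2, U row1=(0, 3, 2, 2)
  row2 ← row2 − (3)·row0  ⇒  L[2][0]=3, U row2=(0, 2, 2, 2)
  row3 ← row3 − (1)·row0  ⇒  L[3][0]=1, U row3=(0, 4, 2, 3)
Step 2: pivot at (1,1) is 3.
  row2 ← row2 − (4)·row1  ⇒  L[2][1]=4, U row2=(0, 0, 4, 4)
  row3 ← row3 − (3)·row1  ⇒  L[3][1]=3, U row3=(0, 0, 1, 2)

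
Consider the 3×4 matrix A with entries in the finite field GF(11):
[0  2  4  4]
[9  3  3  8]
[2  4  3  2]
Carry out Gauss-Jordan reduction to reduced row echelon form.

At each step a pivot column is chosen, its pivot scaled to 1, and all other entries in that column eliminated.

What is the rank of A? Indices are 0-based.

[1] R0 <-> R1
[1] R0 /= 9  ⇒  (1, 4, 4, 7)
     R2 -= 2·R0  ⇒  (0, 7, 6, 10)
[2] R1 /= 2  ⇒  (0, 1, 2, 2)
     R0 -= 4·R1  ⇒  (1, 0, 7, 10)
     R2 -= 7·R1  ⇒  (0, 0, 3, 7)
[3] R2 /= 3  ⇒  (0, 0, 1, 6)
     R0 -= 7·R2  ⇒  (1, 0, 0, 1)
     R1 -= 2·R2  ⇒  (0, 1, 0, 1)

rank = 3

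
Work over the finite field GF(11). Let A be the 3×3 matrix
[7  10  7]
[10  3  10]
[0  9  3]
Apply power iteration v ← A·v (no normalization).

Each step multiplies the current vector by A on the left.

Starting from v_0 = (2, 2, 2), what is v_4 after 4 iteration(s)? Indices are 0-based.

v_0 = (2, 2, 2).
v_1 = A·v_0 = (4, 2, 2).
v_2 = A·v_1 = (7, 0, 2).
v_3 = A·v_2 = (8, 2, 6).
v_4 = A·v_3 = (8, 3, 3).

v_4 = (8, 3, 3)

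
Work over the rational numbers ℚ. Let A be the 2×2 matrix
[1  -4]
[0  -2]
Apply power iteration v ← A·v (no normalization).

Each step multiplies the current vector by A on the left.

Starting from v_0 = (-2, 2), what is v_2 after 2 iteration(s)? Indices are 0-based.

v_0 = (-2, 2).
v_1 = A·v_0 = (-10, -4).
v_2 = A·v_1 = (6, 8).

v_2 = (6, 8)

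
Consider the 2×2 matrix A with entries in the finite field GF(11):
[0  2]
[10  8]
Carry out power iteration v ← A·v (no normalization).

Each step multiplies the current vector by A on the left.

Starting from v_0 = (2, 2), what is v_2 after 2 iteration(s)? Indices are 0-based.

v_2 = (6, 9)

v_0 = (2, 2).
v_1 = A·v_0 = (4, 3).
v_2 = A·v_1 = (6, 9).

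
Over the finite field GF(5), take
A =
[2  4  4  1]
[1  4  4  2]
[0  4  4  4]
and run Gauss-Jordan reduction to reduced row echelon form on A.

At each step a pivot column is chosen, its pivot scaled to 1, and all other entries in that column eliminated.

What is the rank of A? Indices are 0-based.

rank = 3

pivot(0,0)=2: scale R0 → (1, 2, 2, 3)
  clear (1,0): R1 −= (1)R0 → (0, 2, 2, 4)
pivot(1,1)=2: scale R1 → (0, 1, 1, 2)
  clear (0,1): R0 −= (2)R1 → (1, 0, 0, 4)
  clear (2,1): R2 −= (4)R1 → (0, 0, 0, 1)
col 2: no nonzero at/below row 2; advance.
pivot(2,3)=1: scale R2 → (0, 0, 0, 1)
  clear (0,3): R0 −= (4)R2 → (1, 0, 0, 0)
  clear (1,3): R1 −= (2)R2 → (0, 1, 1, 0)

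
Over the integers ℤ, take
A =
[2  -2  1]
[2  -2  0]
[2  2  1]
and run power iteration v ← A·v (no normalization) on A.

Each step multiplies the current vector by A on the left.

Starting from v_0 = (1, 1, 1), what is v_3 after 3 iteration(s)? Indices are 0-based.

v_3 = (17, 10, 25)

v_0 = (1, 1, 1).
v_1 = A·v_0 = (1, 0, 5).
v_2 = A·v_1 = (7, 2, 7).
v_3 = A·v_2 = (17, 10, 25).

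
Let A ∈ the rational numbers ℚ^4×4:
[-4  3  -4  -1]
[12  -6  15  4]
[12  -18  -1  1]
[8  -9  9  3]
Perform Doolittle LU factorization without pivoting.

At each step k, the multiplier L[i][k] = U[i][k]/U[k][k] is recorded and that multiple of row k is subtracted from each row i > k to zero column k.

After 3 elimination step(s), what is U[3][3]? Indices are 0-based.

k=0: U[0][0]=-4
  eliminate (1,0): mult=-3, new row 1: (0, 3, 3, 1); set L[1][0]=-3
  eliminate (2,0): mult=-3, new row 2: (0, -9, -13, -2); set L[2][0]=-3
  eliminate (3,0): mult=-2, new row 3: (0, -3, 1, 1); set L[3][0]=-2
k=1: U[1][1]=3
  eliminate (2,1): mult=-3, new row 2: (0, 0, -4, 1); set L[2][1]=-3
  eliminate (3,1): mult=-1, new row 3: (0, 0, 4, 2); set L[3][1]=-1
k=2: U[2][2]=-4
  eliminate (3,2): mult=-1, new row 3: (0, 0, 0, 3); set L[3][2]=-1

U[3][3] = 3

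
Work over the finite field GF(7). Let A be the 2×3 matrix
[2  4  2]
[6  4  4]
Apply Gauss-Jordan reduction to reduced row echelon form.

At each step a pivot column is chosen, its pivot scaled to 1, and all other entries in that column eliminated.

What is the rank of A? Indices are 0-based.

rank = 2

step 1: normalize row 0 (÷2) = (1, 2, 1)
  row 1: subtract 6×row0 = (0, 6, 5)
step 2: normalize row 1 (÷6) = (0, 1, 2)
  row 0: subtract 2×row1 = (1, 0, 4)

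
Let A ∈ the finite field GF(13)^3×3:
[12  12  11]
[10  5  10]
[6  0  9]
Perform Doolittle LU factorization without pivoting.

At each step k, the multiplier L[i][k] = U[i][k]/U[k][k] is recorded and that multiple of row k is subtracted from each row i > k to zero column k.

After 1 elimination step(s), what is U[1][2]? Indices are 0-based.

k=0: U[0][0]=12
  eliminate (1,0): mult=3, new row 1: (0, 8, 3); set L[1][0]=3
  eliminate (2,0): mult=7, new row 2: (0, 7, 10); set L[2][0]=7

U[1][2] = 3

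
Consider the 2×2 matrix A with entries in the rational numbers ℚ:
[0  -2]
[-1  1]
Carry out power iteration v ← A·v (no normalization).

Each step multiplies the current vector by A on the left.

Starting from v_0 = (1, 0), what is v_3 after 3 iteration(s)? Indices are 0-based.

v_3 = (2, -3)

v_0 = (1, 0).
v_1 = A·v_0 = (0, -1).
v_2 = A·v_1 = (2, -1).
v_3 = A·v_2 = (2, -3).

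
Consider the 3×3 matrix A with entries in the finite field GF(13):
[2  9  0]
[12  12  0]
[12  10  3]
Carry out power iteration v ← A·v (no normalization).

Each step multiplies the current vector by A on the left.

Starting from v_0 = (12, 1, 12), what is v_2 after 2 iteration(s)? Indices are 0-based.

v_2 = (1, 6, 4)

v_0 = (12, 1, 12).
v_1 = A·v_0 = (7, 0, 8).
v_2 = A·v_1 = (1, 6, 4).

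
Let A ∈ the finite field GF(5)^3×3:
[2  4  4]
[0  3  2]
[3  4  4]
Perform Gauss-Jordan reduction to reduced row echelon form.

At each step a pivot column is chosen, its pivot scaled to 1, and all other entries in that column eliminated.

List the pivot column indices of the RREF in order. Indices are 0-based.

step 1: normalize row 0 (÷2) = (1, 2, 2)
  row 2: subtract 3×row0 = (0, 3, 3)
step 2: normalize row 1 (÷3) = (0, 1, 4)
  row 0: subtract 2×row1 = (1, 0, 4)
  row 2: subtract 3×row1 = (0, 0, 1)
step 3: normalize row 2 (÷1) = (0, 0, 1)
  row 0: subtract 4×row2 = (1, 0, 0)
  row 1: subtract 4×row2 = (0, 1, 0)

pivot columns: 0, 1, 2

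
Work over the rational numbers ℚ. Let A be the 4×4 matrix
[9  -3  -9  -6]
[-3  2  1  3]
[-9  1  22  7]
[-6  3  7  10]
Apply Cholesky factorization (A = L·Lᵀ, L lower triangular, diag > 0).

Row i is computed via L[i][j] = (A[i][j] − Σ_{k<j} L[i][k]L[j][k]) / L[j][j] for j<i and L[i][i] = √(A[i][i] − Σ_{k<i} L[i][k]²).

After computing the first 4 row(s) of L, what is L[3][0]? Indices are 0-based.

Step 1: L[0][0] = √(9) = 3.
  L[1][0] = (-3) / L[0][0] = -1.
Step 2: L[1][1] = √(1) = 1.
  L[2][0] = (-9) / L[0][0] = -3.
  L[2][1] = (-2) / L[1][1] = -2.
Step 3: L[2][2] = √(9) = 3.
  L[3][0] = (-6) / L[0][0] = -2.
  L[3][1] = (1) / L[1][1] = 1.
  L[3][2] = (3) / L[2][2] = 1.
Step 4: L[3][3] = √(4) = 2.

L[3][0] = -2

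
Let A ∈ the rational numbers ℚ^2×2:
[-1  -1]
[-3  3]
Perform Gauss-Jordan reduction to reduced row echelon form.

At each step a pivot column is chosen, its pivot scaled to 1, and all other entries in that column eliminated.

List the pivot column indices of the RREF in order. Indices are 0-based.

pivot columns: 0, 1

pivot(0,0)=-1: scale R0 → (1, 1)
  clear (1,0): R1 −= (-3)R0 → (0, 6)
pivot(1,1)=6: scale R1 → (0, 1)
  clear (0,1): R0 −= (1)R1 → (1, 0)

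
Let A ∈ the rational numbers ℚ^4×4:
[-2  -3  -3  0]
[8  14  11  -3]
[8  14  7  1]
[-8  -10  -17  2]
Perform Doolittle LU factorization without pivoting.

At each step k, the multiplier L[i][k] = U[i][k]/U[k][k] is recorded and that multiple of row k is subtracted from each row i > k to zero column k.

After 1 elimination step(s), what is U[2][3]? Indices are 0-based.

U[2][3] = 1

Step 1: pivot at (0,0) is -2.
  row1 ← row1 − (-4)·row0  ⇒  L[1][0]=-4, U row1=(0, 2, -1, -3)
  row2 ← row2 − (-4)·row0  ⇒  L[2][0]=-4, U row2=(0, 2, -5, 1)
  row3 ← row3 − (4)·row0  ⇒  L[3][0]=4, U row3=(0, 2, -5, 2)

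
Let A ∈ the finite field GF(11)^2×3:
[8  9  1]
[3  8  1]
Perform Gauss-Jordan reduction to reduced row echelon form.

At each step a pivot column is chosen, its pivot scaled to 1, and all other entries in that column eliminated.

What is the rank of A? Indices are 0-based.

[1] R0 /= 8  ⇒  (1, 8, 7)
     R1 -= 3·R0  ⇒  (0, 6, 2)
[2] R1 /= 6  ⇒  (0, 1, 4)
     R0 -= 8·R1  ⇒  (1, 0, 8)

rank = 2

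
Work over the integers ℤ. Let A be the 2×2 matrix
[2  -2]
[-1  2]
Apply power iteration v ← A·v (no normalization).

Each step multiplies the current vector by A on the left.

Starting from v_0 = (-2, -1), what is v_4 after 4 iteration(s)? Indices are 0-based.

v_4 = (-40, 28)

v_0 = (-2, -1).
v_1 = A·v_0 = (-2, 0).
v_2 = A·v_1 = (-4, 2).
v_3 = A·v_2 = (-12, 8).
v_4 = A·v_3 = (-40, 28).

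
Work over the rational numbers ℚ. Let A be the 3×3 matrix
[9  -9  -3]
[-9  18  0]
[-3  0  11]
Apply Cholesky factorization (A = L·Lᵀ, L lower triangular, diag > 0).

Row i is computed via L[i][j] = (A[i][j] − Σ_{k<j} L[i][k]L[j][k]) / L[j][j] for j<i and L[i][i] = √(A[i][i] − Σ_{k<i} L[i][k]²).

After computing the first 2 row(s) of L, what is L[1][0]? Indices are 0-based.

Step 1: L[0][0] = √(9) = 3.
  L[1][0] = (-9) / L[0][0] = -3.
Step 2: L[1][1] = √(9) = 3.

L[1][0] = -3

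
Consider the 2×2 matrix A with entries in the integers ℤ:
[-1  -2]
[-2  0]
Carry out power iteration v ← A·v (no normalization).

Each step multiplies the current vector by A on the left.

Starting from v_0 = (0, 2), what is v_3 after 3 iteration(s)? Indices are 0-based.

v_3 = (-20, -8)

v_0 = (0, 2).
v_1 = A·v_0 = (-4, 0).
v_2 = A·v_1 = (4, 8).
v_3 = A·v_2 = (-20, -8).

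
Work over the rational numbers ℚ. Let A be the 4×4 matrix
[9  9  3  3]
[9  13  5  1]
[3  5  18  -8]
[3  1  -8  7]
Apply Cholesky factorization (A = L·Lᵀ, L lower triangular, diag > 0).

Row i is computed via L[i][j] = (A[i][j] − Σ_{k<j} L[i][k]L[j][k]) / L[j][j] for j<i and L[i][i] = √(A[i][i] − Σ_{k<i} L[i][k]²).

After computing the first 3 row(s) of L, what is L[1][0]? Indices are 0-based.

L[1][0] = 3

Step 1: L[0][0] = √(9) = 3.
  L[1][0] = (9) / L[0][0] = 3.
Step 2: L[1][1] = √(4) = 2.
  L[2][0] = (3) / L[0][0] = 1.
  L[2][1] = (2) / L[1][1] = 1.
Step 3: L[2][2] = √(16) = 4.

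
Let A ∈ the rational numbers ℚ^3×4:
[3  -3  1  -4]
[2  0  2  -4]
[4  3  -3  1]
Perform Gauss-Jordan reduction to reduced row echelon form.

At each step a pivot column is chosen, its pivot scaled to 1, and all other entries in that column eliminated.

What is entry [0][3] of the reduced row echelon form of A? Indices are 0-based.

M[0][3] = -7/9

[1] R0 /= 3  ⇒  (1, -1, 1/3, -4/3)
     R1 -= 2·R0  ⇒  (0, 2, 4/3, -4/3)
     R2 -= 4·R0  ⇒  (0, 7, -13/3, 19/3)
[2] R1 /= 2  ⇒  (0, 1, 2/3, -2/3)
     R0 -= -1·R1  ⇒  (1, 0, 1, -2)
     R2 -= 7·R1  ⇒  (0, 0, -9, 11)
[3] R2 /= -9  ⇒  (0, 0, 1, -11/9)
     R0 -= 1·R2  ⇒  (1, 0, 0, -7/9)
     R1 -= 2/3·R2  ⇒  (0, 1, 0, 4/27)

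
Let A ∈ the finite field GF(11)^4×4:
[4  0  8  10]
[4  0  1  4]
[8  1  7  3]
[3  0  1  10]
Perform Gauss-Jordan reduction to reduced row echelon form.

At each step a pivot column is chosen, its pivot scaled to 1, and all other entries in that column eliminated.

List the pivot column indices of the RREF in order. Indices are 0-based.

pivot columns: 0, 1, 2, 3

pivot(0,0)=4: scale R0 → (1, 0, 2, 8)
  clear (1,0): R1 −= (4)R0 → (0, 0, 4, 5)
  clear (2,0): R2 −= (8)R0 → (0, 1, 2, 5)
  clear (3,0): R3 −= (3)R0 → (0, 0, 6, 8)
pivot(1,1): swap R1↔R2
pivot(1,1)=1: scale R1 → (0, 1, 2, 5)
pivot(2,2)=4: scale R2 → (0, 0, 1, 4)
  clear (0,2): R0 −= (2)R2 → (1, 0, 0, 0)
  clear (1,2): R1 −= (2)R2 → (0, 1, 0, 8)
  clear (3,2): R3 −= (6)R2 → (0, 0, 0, 6)
pivot(3,3)=6: scale R3 → (0, 0, 0, 1)
  clear (1,3): R1 −= (8)R3 → (0, 1, 0, 0)
  clear (2,3): R2 −= (4)R3 → (0, 0, 1, 0)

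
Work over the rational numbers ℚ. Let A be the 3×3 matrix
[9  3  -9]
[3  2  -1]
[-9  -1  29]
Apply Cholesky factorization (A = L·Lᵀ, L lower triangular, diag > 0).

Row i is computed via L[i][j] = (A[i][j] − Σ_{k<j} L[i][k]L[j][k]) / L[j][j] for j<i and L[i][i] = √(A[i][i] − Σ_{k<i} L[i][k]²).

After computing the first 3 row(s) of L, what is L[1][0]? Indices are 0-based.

Step 1: L[0][0] = √(9) = 3.
  L[1][0] = (3) / L[0][0] = 1.
Step 2: L[1][1] = √(1) = 1.
  L[2][0] = (-9) / L[0][0] = -3.
  L[2][1] = (2) / L[1][1] = 2.
Step 3: L[2][2] = √(16) = 4.

L[1][0] = 1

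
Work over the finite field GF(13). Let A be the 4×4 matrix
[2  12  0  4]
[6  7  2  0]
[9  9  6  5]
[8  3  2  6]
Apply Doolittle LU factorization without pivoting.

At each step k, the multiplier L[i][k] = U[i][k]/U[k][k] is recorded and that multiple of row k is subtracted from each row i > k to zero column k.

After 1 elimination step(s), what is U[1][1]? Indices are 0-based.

U[1][1] = 10

Step 1: pivot at (0,0) is 2.
  row1 ← row1 − (3)·row0  ⇒  L[1][0]=3, U row1=(0, 10, 2, 1)
  row2 ← row2 − (11)·row0  ⇒  L[2][0]=11, U row2=(0, 7, 6, 0)
  row3 ← row3 − (4)·row0  ⇒  L[3][0]=4, U row3=(0, 7, 2, 3)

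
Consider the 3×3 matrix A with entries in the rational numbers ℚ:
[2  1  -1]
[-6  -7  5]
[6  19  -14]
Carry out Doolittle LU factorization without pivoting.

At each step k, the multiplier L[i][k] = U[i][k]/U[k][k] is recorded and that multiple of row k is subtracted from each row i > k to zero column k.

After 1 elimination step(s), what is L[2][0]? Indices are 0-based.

Step 1: pivot at (0,0) is 2.
  row1 ← row1 − (-3)·row0  ⇒  L[1][0]=-3, U row1=(0, -4, 2)
  row2 ← row2 − (3)·row0  ⇒  L[2][0]=3, U row2=(0, 16, -11)

L[2][0] = 3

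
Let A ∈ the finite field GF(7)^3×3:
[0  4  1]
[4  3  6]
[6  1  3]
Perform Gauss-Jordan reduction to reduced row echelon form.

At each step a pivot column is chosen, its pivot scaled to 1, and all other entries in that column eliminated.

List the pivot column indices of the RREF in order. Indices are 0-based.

[1] R0 <-> R1
[1] R0 /= 4  ⇒  (1, 6, 5)
     R2 -= 6·R0  ⇒  (0, 0, 1)
[2] R1 /= 4  ⇒  (0, 1, 2)
     R0 -= 6·R1  ⇒  (1, 0, 0)
[3] R2 /= 1  ⇒  (0, 0, 1)
     R1 -= 2·R2  ⇒  (0, 1, 0)

pivot columns: 0, 1, 2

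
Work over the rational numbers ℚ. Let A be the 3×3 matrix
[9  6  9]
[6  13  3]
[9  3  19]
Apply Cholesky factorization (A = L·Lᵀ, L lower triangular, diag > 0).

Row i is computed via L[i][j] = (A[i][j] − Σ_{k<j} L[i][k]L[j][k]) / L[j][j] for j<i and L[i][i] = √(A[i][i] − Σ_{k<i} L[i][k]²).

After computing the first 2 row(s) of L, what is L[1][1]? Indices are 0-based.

L[1][1] = 3

Step 1: L[0][0] = √(9) = 3.
  L[1][0] = (6) / L[0][0] = 2.
Step 2: L[1][1] = √(9) = 3.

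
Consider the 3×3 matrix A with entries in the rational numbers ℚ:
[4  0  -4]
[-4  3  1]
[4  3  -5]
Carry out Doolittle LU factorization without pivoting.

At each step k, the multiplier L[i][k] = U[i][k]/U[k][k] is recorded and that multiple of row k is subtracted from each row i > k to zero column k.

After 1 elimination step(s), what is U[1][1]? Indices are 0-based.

U[1][1] = 3

[col 0] pivot 4
  R1 -= -1*R0 → (0, 3, -3)  (L[1][0] := -1)
  R2 -= 1*R0 → (0, 3, -1)  (L[2][0] := 1)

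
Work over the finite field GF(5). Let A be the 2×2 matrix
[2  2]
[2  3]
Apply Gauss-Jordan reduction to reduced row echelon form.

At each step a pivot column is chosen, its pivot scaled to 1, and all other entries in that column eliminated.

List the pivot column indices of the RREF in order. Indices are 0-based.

pivot(0,0)=2: scale R0 → (1, 1)
  clear (1,0): R1 −= (2)R0 → (0, 1)
pivot(1,1)=1: scale R1 → (0, 1)
  clear (0,1): R0 −= (1)R1 → (1, 0)

pivot columns: 0, 1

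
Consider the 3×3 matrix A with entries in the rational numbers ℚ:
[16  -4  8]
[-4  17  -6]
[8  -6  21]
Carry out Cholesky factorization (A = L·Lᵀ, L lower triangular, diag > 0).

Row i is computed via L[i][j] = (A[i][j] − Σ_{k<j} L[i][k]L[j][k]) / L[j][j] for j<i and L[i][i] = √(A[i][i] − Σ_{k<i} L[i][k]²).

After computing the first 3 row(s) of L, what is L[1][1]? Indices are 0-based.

Step 1: L[0][0] = √(16) = 4.
  L[1][0] = (-4) / L[0][0] = -1.
Step 2: L[1][1] = √(16) = 4.
  L[2][0] = (8) / L[0][0] = 2.
  L[2][1] = (-4) / L[1][1] = -1.
Step 3: L[2][2] = √(16) = 4.

L[1][1] = 4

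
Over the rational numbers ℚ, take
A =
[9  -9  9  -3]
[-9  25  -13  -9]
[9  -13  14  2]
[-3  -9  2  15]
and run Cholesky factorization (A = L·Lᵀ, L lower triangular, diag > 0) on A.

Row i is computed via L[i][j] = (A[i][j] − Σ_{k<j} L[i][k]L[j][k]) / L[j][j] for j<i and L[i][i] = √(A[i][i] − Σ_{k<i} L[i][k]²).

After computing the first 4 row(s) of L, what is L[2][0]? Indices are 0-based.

Step 1: L[0][0] = √(9) = 3.
  L[1][0] = (-9) / L[0][0] = -3.
Step 2: L[1][1] = √(16) = 4.
  L[2][0] = (9) / L[0][0] = 3.
  L[2][1] = (-4) / L[1][1] = -1.
Step 3: L[2][2] = √(4) = 2.
  L[3][0] = (-3) / L[0][0] = -1.
  L[3][1] = (-12) / L[1][1] = -3.
  L[3][2] = (2) / L[2][2] = 1.
Step 4: L[3][3] = √(4) = 2.

L[2][0] = 3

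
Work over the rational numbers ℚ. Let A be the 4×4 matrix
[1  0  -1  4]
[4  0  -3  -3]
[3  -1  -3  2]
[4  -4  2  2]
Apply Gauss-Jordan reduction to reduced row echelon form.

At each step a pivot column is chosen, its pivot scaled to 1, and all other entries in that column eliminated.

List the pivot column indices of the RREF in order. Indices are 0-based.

pivot columns: 0, 1, 2, 3

step 1: normalize row 0 (÷1) = (1, 0, -1, 4)
  row 1: subtract 4×row0 = (0, 0, 1, -19)
  row 2: subtract 3×row0 = (0, -1, 0, -10)
  row 3: subtract 4×row0 = (0, -4, 6, -14)
step 2: exchange rows 1,2
step 2: normalize row 1 (÷-1) = (0, 1, 0, 10)
  row 3: subtract -4×row1 = (0, 0, 6, 26)
step 3: normalize row 2 (÷1) = (0, 0, 1, -19)
  row 0: subtract -1×row2 = (1, 0, 0, -15)
  row 3: subtract 6×row2 = (0, 0, 0, 140)
step 4: normalize row 3 (÷140) = (0, 0, 0, 1)
  row 0: subtract -15×row3 = (1, 0, 0, 0)
  row 1: subtract 10×row3 = (0, 1, 0, 0)
  row 2: subtract -19×row3 = (0, 0, 1, 0)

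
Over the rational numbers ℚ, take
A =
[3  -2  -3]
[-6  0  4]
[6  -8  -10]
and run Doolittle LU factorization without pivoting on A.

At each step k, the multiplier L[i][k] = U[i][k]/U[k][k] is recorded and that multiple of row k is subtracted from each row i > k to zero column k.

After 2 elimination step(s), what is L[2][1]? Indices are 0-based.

k=0: U[0][0]=3
  eliminate (1,0): mult=-2, new row 1: (0, -4, -2); set L[1][0]=-2
  eliminate (2,0): mult=2, new row 2: (0, -4, -4); set L[2][0]=2
k=1: U[1][1]=-4
  eliminate (2,1): mult=1, new row 2: (0, 0, -2); set L[2][1]=1

L[2][1] = 1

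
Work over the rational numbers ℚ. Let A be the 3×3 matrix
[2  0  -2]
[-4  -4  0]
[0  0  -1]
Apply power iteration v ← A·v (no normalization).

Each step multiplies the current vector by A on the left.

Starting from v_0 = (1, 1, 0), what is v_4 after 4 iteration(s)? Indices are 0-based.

v_0 = (1, 1, 0).
v_1 = A·v_0 = (2, -8, 0).
v_2 = A·v_1 = (4, 24, 0).
v_3 = A·v_2 = (8, -112, 0).
v_4 = A·v_3 = (16, 416, 0).

v_4 = (16, 416, 0)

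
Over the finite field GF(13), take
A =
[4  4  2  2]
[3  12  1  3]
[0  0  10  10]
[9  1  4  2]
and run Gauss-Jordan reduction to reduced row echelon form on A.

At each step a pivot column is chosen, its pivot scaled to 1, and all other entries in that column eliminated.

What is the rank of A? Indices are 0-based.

step 1: normalize row 0 (÷4) = (1, 1, 7, 7)
  row 1: subtract 3×row0 = (0, 9, 6, 8)
  row 3: subtract 9×row0 = (0, 5, 6, 4)
step 2: normalize row 1 (÷9) = (0, 1, 5, 11)
  row 0: subtract 1×row1 = (1, 0, 2, 9)
  row 3: subtract 5×row1 = (0, 0, 7, 1)
step 3: normalize row 2 (÷10) = (0, 0, 1, 1)
  row 0: subtract 2×row2 = (1, 0, 0, 7)
  row 1: subtract 5×row2 = (0, 1, 0, 6)
  row 3: subtract 7×row2 = (0, 0, 0, 7)
step 4: normalize row 3 (÷7) = (0, 0, 0, 1)
  row 0: subtract 7×row3 = (1, 0, 0, 0)
  row 1: subtract 6×row3 = (0, 1, 0, 0)
  row 2: subtract 1×row3 = (0, 0, 1, 0)

rank = 4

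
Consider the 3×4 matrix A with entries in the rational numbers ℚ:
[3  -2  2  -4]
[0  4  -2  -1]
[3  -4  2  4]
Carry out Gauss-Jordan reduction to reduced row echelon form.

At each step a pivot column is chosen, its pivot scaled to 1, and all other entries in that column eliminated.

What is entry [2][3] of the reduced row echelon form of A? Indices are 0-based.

step 1: normalize row 0 (÷3) = (1, -2/3, 2/3, -4/3)
  row 2: subtract 3×row0 = (0, -2, 0, 8)
step 2: normalize row 1 (÷4) = (0, 1, -1/2, -1/4)
  row 0: subtract -2/3×row1 = (1, 0, 1/3, -3/2)
  row 2: subtract -2×row1 = (0, 0, -1, 15/2)
step 3: normalize row 2 (÷-1) = (0, 0, 1, -15/2)
  row 0: subtract 1/3×row2 = (1, 0, 0, 1)
  row 1: subtract -1/2×row2 = (0, 1, 0, -4)

M[2][3] = -15/2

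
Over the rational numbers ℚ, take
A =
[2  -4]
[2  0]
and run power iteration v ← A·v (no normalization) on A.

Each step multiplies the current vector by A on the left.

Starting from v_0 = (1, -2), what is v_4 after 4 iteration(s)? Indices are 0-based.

v_4 = (-208, -112)

v_0 = (1, -2).
v_1 = A·v_0 = (10, 2).
v_2 = A·v_1 = (12, 20).
v_3 = A·v_2 = (-56, 24).
v_4 = A·v_3 = (-208, -112).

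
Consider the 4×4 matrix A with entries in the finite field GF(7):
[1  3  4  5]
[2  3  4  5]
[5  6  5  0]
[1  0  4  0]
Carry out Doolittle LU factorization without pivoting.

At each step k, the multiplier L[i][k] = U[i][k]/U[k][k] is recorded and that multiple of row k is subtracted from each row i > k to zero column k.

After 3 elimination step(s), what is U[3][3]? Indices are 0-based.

U[3][3] = 3

[col 0] pivot 1
  R1 -= 2*R0 → (0, 4, 3, 2)  (L[1][0] := 2)
  R2 -= 5*R0 → (0, 5, 6, 3)  (L[2][0] := 5)
  R3 -= 1*R0 → (0, 4, 0, 2)  (L[3][0] := 1)
[col 1] pivot 4
  R2 -= 3*R1 → (0, 0, 4, 4)  (L[2][1] := 3)
  R3 -= 1*R1 → (0, 0, 4, 0)  (L[3][1] := 1)
[col 2] pivot 4
  R3 -= 1*R2 → (0, 0, 0, 3)  (L[3][2] := 1)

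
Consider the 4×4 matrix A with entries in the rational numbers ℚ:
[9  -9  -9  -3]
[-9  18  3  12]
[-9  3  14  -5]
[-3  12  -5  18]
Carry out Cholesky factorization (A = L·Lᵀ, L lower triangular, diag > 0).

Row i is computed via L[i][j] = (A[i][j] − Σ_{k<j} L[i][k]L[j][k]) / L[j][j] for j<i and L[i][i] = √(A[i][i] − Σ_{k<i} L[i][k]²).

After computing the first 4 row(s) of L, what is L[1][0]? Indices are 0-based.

L[1][0] = -3

Step 1: L[0][0] = √(9) = 3.
  L[1][0] = (-9) / L[0][0] = -3.
Step 2: L[1][1] = √(9) = 3.
  L[2][0] = (-9) / L[0][0] = -3.
  L[2][1] = (-6) / L[1][1] = -2.
Step 3: L[2][2] = √(1) = 1.
  L[3][0] = (-3) / L[0][0] = -1.
  L[3][1] = (9) / L[1][1] = 3.
  L[3][2] = (-2) / L[2][2] = -2.
Step 4: L[3][3] = √(4) = 2.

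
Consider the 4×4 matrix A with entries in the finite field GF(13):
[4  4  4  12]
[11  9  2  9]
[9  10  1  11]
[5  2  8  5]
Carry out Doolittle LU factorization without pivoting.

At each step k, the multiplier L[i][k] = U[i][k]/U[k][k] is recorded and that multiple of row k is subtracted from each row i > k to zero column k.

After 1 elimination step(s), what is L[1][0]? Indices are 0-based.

L[1][0] = 6

[col 0] pivot 4
  R1 -= 6*R0 → (0, 11, 4, 2)  (L[1][0] := 6)
  R2 -= 12*R0 → (0, 1, 5, 10)  (L[2][0] := 12)
  R3 -= 11*R0 → (0, 10, 3, 3)  (L[3][0] := 11)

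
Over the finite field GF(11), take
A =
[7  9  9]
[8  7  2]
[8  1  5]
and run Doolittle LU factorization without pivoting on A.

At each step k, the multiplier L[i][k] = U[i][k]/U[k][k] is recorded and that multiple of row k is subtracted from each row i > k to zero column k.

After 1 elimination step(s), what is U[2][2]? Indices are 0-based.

U[2][2] = 1

Step 1: pivot at (0,0) is 7.
  row1 ← row1 − (9)·row0  ⇒  L[1][0]=9, U row1=(0, 3, 9)
  row2 ← row2 − (9)·row0  ⇒  L[2][0]=9, U row2=(0, 8, 1)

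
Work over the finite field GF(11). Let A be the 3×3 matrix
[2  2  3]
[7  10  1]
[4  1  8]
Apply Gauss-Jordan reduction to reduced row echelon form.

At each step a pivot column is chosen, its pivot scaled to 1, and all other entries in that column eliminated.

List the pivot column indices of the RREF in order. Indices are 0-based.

pivot columns: 0, 1, 2

[1] R0 /= 2  ⇒  (1, 1, 7)
     R1 -= 7·R0  ⇒  (0, 3, 7)
     R2 -= 4·R0  ⇒  (0, 8, 2)
[2] R1 /= 3  ⇒  (0, 1, 6)
     R0 -= 1·R1  ⇒  (1, 0, 1)
     R2 -= 8·R1  ⇒  (0, 0, 9)
[3] R2 /= 9  ⇒  (0, 0, 1)
     R0 -= 1·R2  ⇒  (1, 0, 0)
     R1 -= 6·R2  ⇒  (0, 1, 0)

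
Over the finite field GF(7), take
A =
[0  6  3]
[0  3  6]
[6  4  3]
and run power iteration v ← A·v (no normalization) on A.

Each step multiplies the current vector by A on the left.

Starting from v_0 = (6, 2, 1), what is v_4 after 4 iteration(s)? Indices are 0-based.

v_0 = (6, 2, 1).
v_1 = A·v_0 = (1, 5, 5).
v_2 = A·v_1 = (3, 3, 6).
v_3 = A·v_2 = (1, 3, 6).
v_4 = A·v_3 = (1, 3, 1).

v_4 = (1, 3, 1)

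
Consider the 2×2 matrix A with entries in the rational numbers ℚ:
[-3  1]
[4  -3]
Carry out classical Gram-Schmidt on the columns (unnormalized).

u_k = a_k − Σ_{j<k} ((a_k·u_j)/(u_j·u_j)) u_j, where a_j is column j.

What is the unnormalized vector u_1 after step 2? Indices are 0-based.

Step 1: u_0 = a_0 = (-3, 4).
Step 2: u_1 = a_1 − (-3/5)·u_0 = (-4/5, -3/5).

u_1 = (-4/5, -3/5)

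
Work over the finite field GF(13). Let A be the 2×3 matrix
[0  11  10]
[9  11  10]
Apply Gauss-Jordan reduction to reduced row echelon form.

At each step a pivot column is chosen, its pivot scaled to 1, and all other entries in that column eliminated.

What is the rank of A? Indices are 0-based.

[1] R0 <-> R1
[1] R0 /= 9  ⇒  (1, 7, 4)
[2] R1 /= 11  ⇒  (0, 1, 8)
     R0 -= 7·R1  ⇒  (1, 0, 0)

rank = 2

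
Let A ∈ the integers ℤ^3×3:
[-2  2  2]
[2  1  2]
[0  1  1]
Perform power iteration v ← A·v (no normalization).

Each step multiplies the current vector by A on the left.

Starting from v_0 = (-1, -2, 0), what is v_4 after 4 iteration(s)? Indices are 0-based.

v_0 = (-1, -2, 0).
v_1 = A·v_0 = (-2, -4, -2).
v_2 = A·v_1 = (-8, -12, -6).
v_3 = A·v_2 = (-20, -40, -18).
v_4 = A·v_3 = (-76, -116, -58).

v_4 = (-76, -116, -58)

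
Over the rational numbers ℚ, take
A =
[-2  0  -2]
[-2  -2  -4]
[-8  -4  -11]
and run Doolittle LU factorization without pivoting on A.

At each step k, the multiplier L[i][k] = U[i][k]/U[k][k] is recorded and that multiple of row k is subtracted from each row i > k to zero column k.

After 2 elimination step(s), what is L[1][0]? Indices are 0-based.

k=0: U[0][0]=-2
  eliminate (1,0): mult=1, new row 1: (0, -2, -2); set L[1][0]=1
  eliminate (2,0): mult=4, new row 2: (0, -4, -3); set L[2][0]=4
k=1: U[1][1]=-2
  eliminate (2,1): mult=2, new row 2: (0, 0, 1); set L[2][1]=2

L[1][0] = 1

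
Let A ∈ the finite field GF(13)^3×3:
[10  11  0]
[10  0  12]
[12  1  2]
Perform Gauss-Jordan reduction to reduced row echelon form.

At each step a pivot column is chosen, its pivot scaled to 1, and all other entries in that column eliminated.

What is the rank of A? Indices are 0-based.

rank = 3

step 1: normalize row 0 (÷10) = (1, 5, 0)
  row 1: subtract 10×row0 = (0, 2, 12)
  row 2: subtract 12×row0 = (0, 6, 2)
step 2: normalize row 1 (÷2) = (0, 1, 6)
  row 0: subtract 5×row1 = (1, 0, 9)
  row 2: subtract 6×row1 = (0, 0, 5)
step 3: normalize row 2 (÷5) = (0, 0, 1)
  row 0: subtract 9×row2 = (1, 0, 0)
  row 1: subtract 6×row2 = (0, 1, 0)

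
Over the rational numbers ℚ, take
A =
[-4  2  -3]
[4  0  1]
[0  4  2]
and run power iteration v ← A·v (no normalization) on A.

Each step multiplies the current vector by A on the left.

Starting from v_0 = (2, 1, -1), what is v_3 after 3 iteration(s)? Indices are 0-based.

v_3 = (-196, 112, 24)

v_0 = (2, 1, -1).
v_1 = A·v_0 = (-3, 7, 2).
v_2 = A·v_1 = (20, -10, 32).
v_3 = A·v_2 = (-196, 112, 24).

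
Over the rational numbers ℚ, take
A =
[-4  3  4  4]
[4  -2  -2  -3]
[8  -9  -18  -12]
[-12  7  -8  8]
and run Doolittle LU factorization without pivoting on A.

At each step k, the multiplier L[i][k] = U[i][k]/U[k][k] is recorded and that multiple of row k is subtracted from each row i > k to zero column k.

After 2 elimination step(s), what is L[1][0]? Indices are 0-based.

L[1][0] = -1

k=0: U[0][0]=-4
  eliminate (1,0): mult=-1, new row 1: (0, 1, 2, 1); set L[1][0]=-1
  eliminate (2,0): mult=-2, new row 2: (0, -3, -10, -4); set L[2][0]=-2
  eliminate (3,0): mult=3, new row 3: (0, -2, -20, -4); set L[3][0]=3
k=1: U[1][1]=1
  eliminate (2,1): mult=-3, new row 2: (0, 0, -4, -1); set L[2][1]=-3
  eliminate (3,1): mult=-2, new row 3: (0, 0, -16, -2); set L[3][1]=-2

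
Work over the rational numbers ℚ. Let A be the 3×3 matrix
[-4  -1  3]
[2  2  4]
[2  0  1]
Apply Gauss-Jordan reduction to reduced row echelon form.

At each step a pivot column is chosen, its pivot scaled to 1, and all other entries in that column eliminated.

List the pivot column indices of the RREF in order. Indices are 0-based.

pivot(0,0)=-4: scale R0 → (1, 1/4, -3/4)
  clear (1,0): R1 −= (2)R0 → (0, 3/2, 11/2)
  clear (2,0): R2 −= (2)R0 → (0, -1/2, 5/2)
pivot(1,1)=3/2: scale R1 → (0, 1, 11/3)
  clear (0,1): R0 −= (1/4)R1 → (1, 0, -5/3)
  clear (2,1): R2 −= (-1/2)R1 → (0, 0, 13/3)
pivot(2,2)=13/3: scale R2 → (0, 0, 1)
  clear (0,2): R0 −= (-5/3)R2 → (1, 0, 0)
  clear (1,2): R1 −= (11/3)R2 → (0, 1, 0)

pivot columns: 0, 1, 2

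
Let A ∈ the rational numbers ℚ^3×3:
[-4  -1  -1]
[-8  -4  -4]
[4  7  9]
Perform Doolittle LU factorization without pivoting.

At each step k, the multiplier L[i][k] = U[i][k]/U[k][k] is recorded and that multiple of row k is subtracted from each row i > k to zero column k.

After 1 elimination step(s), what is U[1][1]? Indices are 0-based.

[col 0] pivot -4
  R1 -= 2*R0 → (0, -2, -2)  (L[1][0] := 2)
  R2 -= -1*R0 → (0, 6, 8)  (L[2][0] := -1)

U[1][1] = -2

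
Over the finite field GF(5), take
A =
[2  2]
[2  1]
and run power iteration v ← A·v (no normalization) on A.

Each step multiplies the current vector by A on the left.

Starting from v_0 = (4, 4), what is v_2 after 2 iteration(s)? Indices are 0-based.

v_0 = (4, 4).
v_1 = A·v_0 = (1, 2).
v_2 = A·v_1 = (1, 4).

v_2 = (1, 4)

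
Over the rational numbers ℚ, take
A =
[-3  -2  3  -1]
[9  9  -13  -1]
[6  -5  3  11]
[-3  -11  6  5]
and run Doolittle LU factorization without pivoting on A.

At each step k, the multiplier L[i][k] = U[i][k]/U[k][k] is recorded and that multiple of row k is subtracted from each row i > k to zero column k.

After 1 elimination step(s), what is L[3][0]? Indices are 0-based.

Step 1: pivot at (0,0) is -3.
  row1 ← row1 − (-3)·row0  ⇒  L[1][0]=-3, U row1=(0, 3, -4, -4)
  row2 ← row2 − (-2)·row0  ⇒  L[2][0]=-2, U row2=(0, -9, 9, 9)
  row3 ← row3 − (1)·row0  ⇒  L[3][0]=1, U row3=(0, -9, 3, 6)

L[3][0] = 1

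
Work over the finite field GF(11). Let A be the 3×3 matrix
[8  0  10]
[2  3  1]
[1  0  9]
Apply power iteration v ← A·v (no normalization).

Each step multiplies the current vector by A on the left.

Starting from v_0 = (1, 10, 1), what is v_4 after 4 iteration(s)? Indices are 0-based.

v_4 = (6, 0, 6)

v_0 = (1, 10, 1).
v_1 = A·v_0 = (7, 0, 10).
v_2 = A·v_1 = (2, 2, 9).
v_3 = A·v_2 = (7, 8, 6).
v_4 = A·v_3 = (6, 0, 6).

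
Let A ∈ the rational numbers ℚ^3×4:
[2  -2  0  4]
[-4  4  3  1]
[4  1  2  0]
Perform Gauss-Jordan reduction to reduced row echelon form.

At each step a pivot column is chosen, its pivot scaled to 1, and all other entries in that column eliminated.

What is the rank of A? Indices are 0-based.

step 1: normalize row 0 (÷2) = (1, -1, 0, 2)
  row 1: subtract -4×row0 = (0, 0, 3, 9)
  row 2: subtract 4×row0 = (0, 5, 2, -8)
step 2: exchange rows 1,2
step 2: normalize row 1 (÷5) = (0, 1, 2/5, -8/5)
  row 0: subtract -1×row1 = (1, 0, 2/5, 2/5)
step 3: normalize row 2 (÷3) = (0, 0, 1, 3)
  row 0: subtract 2/5×row2 = (1, 0, 0, -4/5)
  row 1: subtract 2/5×row2 = (0, 1, 0, -14/5)

rank = 3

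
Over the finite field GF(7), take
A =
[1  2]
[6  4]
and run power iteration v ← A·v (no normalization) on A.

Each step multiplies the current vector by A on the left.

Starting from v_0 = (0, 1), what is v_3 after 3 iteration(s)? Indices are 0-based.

v_3 = (3, 4)

v_0 = (0, 1).
v_1 = A·v_0 = (2, 4).
v_2 = A·v_1 = (3, 0).
v_3 = A·v_2 = (3, 4).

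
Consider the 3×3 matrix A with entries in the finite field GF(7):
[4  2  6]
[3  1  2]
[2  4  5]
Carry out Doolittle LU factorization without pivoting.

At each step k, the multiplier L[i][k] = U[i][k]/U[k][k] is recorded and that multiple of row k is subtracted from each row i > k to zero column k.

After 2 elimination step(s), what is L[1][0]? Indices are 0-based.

[col 0] pivot 4
  R1 -= 6*R0 → (0, 3, 1)  (L[1][0] := 6)
  R2 -= 4*R0 → (0, 3, 2)  (L[2][0] := 4)
[col 1] pivot 3
  R2 -= 1*R1 → (0, 0, 1)  (L[2][1] := 1)

L[1][0] = 6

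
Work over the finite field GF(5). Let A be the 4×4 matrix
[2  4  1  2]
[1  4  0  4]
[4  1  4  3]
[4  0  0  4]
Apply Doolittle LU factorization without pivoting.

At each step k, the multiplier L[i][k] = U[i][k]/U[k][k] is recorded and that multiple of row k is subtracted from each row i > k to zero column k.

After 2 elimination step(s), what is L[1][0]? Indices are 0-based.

L[1][0] = 3

k=0: U[0][0]=2
  eliminate (1,0): mult=3, new row 1: (0, 2, 2, 3); set L[1][0]=3
  eliminate (2,0): mult=2, new row 2: (0, 3, 2, 4); set L[2][0]=2
  eliminate (3,0): mult=2, new row 3: (0, 2, 3, 0); set L[3][0]=2
k=1: U[1][1]=2
  eliminate (2,1): mult=4, new row 2: (0, 0, 4, 2); set L[2][1]=4
  eliminate (3,1): mult=1, new row 3: (0, 0, 1, 2); set L[3][1]=1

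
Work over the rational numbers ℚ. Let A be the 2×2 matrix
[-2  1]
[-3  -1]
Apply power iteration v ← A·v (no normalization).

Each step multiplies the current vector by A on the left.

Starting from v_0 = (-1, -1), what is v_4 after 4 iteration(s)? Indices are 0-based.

v_4 = (23, 32)

v_0 = (-1, -1).
v_1 = A·v_0 = (1, 4).
v_2 = A·v_1 = (2, -7).
v_3 = A·v_2 = (-11, 1).
v_4 = A·v_3 = (23, 32).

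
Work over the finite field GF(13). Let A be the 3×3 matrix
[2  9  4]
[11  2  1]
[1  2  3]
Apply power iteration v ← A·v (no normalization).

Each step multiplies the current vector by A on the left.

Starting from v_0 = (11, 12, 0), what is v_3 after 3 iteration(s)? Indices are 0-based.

v_3 = (11, 1, 4)

v_0 = (11, 12, 0).
v_1 = A·v_0 = (0, 2, 9).
v_2 = A·v_1 = (2, 0, 5).
v_3 = A·v_2 = (11, 1, 4).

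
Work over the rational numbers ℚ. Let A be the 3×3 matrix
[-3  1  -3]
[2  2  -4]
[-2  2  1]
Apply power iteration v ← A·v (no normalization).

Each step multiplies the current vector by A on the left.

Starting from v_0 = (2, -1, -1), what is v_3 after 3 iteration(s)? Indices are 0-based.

v_3 = (-124, 90, -1)

v_0 = (2, -1, -1).
v_1 = A·v_0 = (-4, 6, -7).
v_2 = A·v_1 = (39, 32, 13).
v_3 = A·v_2 = (-124, 90, -1).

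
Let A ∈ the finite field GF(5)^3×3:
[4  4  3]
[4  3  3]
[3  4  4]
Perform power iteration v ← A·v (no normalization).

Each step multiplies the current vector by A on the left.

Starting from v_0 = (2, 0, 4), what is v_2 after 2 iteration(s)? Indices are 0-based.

v_0 = (2, 0, 4).
v_1 = A·v_0 = (0, 0, 2).
v_2 = A·v_1 = (1, 1, 3).

v_2 = (1, 1, 3)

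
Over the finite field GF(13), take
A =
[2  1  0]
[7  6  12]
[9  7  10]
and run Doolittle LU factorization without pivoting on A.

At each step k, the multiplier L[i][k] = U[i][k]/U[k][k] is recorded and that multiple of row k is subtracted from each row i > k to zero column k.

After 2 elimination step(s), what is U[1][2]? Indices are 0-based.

U[1][2] = 12

Step 1: pivot at (0,0) is 2.
  row1 ← row1 − (10)·row0  ⇒  L[1][0]=10, U row1=(0, 9, 12)
  row2 ← row2 − (11)·row0  ⇒  L[2][0]=11, U row2=(0, 9, 10)
Step 2: pivot at (1,1) is 9.
  row2 ← row2 − (1)·row1  ⇒  L[2][1]=1, U row2=(0, 0, 11)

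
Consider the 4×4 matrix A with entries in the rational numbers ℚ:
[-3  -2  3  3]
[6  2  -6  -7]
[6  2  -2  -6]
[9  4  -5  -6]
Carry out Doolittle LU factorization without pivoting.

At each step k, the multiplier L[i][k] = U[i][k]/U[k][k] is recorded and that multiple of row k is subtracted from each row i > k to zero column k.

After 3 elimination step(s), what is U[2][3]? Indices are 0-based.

U[2][3] = 1

k=0: U[0][0]=-3
  eliminate (1,0): mult=-2, new row 1: (0, -2, 0, -1); set L[1][0]=-2
  eliminate (2,0): mult=-2, new row 2: (0, -2, 4, 0); set L[2][0]=-2
  eliminate (3,0): mult=-3, new row 3: (0, -2, 4, 3); set L[3][0]=-3
k=1: U[1][1]=-2
  eliminate (2,1): mult=1, new row 2: (0, 0, 4, 1); set L[2][1]=1
  eliminate (3,1): mult=1, new row 3: (0, 0, 4, 4); set L[3][1]=1
k=2: U[2][2]=4
  eliminate (3,2): mult=1, new row 3: (0, 0, 0, 3); set L[3][2]=1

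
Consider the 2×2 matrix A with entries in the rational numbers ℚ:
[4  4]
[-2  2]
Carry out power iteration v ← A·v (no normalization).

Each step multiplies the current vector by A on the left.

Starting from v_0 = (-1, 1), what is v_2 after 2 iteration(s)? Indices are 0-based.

v_2 = (16, 8)

v_0 = (-1, 1).
v_1 = A·v_0 = (0, 4).
v_2 = A·v_1 = (16, 8).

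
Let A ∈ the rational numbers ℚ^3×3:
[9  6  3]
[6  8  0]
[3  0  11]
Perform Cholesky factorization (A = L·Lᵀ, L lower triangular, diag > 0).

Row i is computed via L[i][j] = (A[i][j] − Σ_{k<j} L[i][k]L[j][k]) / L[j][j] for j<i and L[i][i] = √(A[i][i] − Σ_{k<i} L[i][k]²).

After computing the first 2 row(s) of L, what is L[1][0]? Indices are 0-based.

Step 1: L[0][0] = √(9) = 3.
  L[1][0] = (6) / L[0][0] = 2.
Step 2: L[1][1] = √(4) = 2.

L[1][0] = 2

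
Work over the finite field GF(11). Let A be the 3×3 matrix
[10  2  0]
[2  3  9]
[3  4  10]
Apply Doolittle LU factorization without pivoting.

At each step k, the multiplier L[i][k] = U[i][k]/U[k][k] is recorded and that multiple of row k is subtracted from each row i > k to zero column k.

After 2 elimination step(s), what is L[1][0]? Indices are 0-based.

k=0: U[0][0]=10
  eliminate (1,0): mult=9, new row 1: (0, 7, 9); set L[1][0]=9
  eliminate (2,0): mult=8, new row 2: (0, 10, 10); set L[2][0]=8
k=1: U[1][1]=7
  eliminate (2,1): mult=3, new row 2: (0, 0, 5); set L[2][1]=3

L[1][0] = 9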